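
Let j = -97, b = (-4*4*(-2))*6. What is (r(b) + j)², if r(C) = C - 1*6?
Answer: 7921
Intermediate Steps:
b = 192 (b = -16*(-2)*6 = 32*6 = 192)
r(C) = -6 + C (r(C) = C - 6 = -6 + C)
(r(b) + j)² = ((-6 + 192) - 97)² = (186 - 97)² = 89² = 7921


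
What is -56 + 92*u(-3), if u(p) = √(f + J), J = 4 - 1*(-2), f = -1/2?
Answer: -56 + 46*√22 ≈ 159.76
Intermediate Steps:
f = -½ (f = -1*½ = -½ ≈ -0.50000)
J = 6 (J = 4 + 2 = 6)
u(p) = √22/2 (u(p) = √(-½ + 6) = √(11/2) = √22/2)
-56 + 92*u(-3) = -56 + 92*(√22/2) = -56 + 46*√22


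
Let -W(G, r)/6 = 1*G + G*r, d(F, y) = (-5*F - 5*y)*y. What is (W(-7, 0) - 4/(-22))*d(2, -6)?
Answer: -55680/11 ≈ -5061.8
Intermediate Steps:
d(F, y) = y*(-5*F - 5*y)
W(G, r) = -6*G - 6*G*r (W(G, r) = -6*(1*G + G*r) = -6*(G + G*r) = -6*G - 6*G*r)
(W(-7, 0) - 4/(-22))*d(2, -6) = (-6*(-7)*(1 + 0) - 4/(-22))*(-5*(-6)*(2 - 6)) = (-6*(-7)*1 - 4*(-1/22))*(-5*(-6)*(-4)) = (42 + 2/11)*(-120) = (464/11)*(-120) = -55680/11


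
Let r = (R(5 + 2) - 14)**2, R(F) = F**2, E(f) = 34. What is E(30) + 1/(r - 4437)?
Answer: 109207/3212 ≈ 34.000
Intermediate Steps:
r = 1225 (r = ((5 + 2)**2 - 14)**2 = (7**2 - 14)**2 = (49 - 14)**2 = 35**2 = 1225)
E(30) + 1/(r - 4437) = 34 + 1/(1225 - 4437) = 34 + 1/(-3212) = 34 - 1/3212 = 109207/3212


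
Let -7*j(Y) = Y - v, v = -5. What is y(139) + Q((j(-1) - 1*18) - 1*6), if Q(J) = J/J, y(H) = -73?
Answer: -72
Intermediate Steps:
j(Y) = -5/7 - Y/7 (j(Y) = -(Y - 1*(-5))/7 = -(Y + 5)/7 = -(5 + Y)/7 = -5/7 - Y/7)
Q(J) = 1
y(139) + Q((j(-1) - 1*18) - 1*6) = -73 + 1 = -72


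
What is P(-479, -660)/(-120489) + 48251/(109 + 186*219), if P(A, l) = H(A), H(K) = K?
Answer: 5833278536/4921132227 ≈ 1.1854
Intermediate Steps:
P(A, l) = A
P(-479, -660)/(-120489) + 48251/(109 + 186*219) = -479/(-120489) + 48251/(109 + 186*219) = -479*(-1/120489) + 48251/(109 + 40734) = 479/120489 + 48251/40843 = 5833278536/4921132227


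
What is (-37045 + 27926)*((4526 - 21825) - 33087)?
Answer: 459469934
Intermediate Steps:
(-37045 + 27926)*((4526 - 21825) - 33087) = -9119*(-17299 - 33087) = -9119*(-50386) = 459469934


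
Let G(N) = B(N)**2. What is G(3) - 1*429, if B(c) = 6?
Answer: -393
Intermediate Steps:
G(N) = 36 (G(N) = 6**2 = 36)
G(3) - 1*429 = 36 - 1*429 = 36 - 429 = -393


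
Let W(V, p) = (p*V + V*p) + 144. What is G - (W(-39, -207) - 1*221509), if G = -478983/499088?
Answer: 102421861289/499088 ≈ 2.0522e+5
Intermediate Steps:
G = -478983/499088 (G = -478983*1/499088 = -478983/499088 ≈ -0.95972)
W(V, p) = 144 + 2*V*p (W(V, p) = (V*p + V*p) + 144 = 2*V*p + 144 = 144 + 2*V*p)
G - (W(-39, -207) - 1*221509) = -478983/499088 - ((144 + 2*(-39)*(-207)) - 1*221509) = -478983/499088 - ((144 + 16146) - 221509) = -478983/499088 - (16290 - 221509) = -478983/499088 - 1*(-205219) = -478983/499088 + 205219 = 102421861289/499088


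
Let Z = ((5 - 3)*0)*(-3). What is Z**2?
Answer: 0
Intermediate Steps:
Z = 0 (Z = (2*0)*(-3) = 0*(-3) = 0)
Z**2 = 0**2 = 0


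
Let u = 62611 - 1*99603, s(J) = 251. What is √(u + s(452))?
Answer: I*√36741 ≈ 191.68*I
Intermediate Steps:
u = -36992 (u = 62611 - 99603 = -36992)
√(u + s(452)) = √(-36992 + 251) = √(-36741) = I*√36741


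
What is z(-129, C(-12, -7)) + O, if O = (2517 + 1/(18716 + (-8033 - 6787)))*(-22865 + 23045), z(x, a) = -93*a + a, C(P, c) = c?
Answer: 441907741/974 ≈ 4.5370e+5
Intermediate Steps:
z(x, a) = -92*a
O = 441280485/974 (O = (2517 + 1/(18716 - 14820))*180 = (2517 + 1/3896)*180 = (9806233/3896)*180 = 441280485/974 ≈ 4.5306e+5)
z(-129, C(-12, -7)) + O = -92*(-7) + 441280485/974 = 644 + 441280485/974 = 441907741/974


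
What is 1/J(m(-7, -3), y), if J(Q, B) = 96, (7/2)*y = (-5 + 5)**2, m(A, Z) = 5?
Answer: 1/96 ≈ 0.010417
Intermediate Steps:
y = 0 (y = 2*(-5 + 5)**2/7 = (2/7)*0**2 = (2/7)*0 = 0)
1/J(m(-7, -3), y) = 1/96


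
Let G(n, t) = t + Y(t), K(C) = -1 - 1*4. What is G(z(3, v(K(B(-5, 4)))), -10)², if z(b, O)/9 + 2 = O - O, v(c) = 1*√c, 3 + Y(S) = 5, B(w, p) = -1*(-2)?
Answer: 64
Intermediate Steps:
B(w, p) = 2
Y(S) = 2 (Y(S) = -3 + 5 = 2)
K(C) = -5 (K(C) = -1 - 4 = -5)
v(c) = √c
z(b, O) = -18 (z(b, O) = -18 + 9*(O - O) = -18 + 9*0 = -18 + 0 = -18)
G(n, t) = 2 + t (G(n, t) = t + 2 = 2 + t)
G(z(3, v(K(B(-5, 4)))), -10)² = (2 - 10)² = (-8)² = 64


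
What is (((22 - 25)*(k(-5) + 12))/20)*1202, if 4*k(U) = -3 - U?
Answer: -9015/4 ≈ -2253.8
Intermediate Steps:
k(U) = -3/4 - U/4 (k(U) = (-3 - U)/4 = -3/4 - U/4)
(((22 - 25)*(k(-5) + 12))/20)*1202 = (((22 - 25)*((-3/4 - 1/4*(-5)) + 12))/20)*1202 = (-3*((-3/4 + 5/4) + 12)*(1/20))*1202 = (-3*(1/2 + 12)*(1/20))*1202 = (-3*25/2*(1/20))*1202 = -75/2*1/20*1202 = -15/8*1202 = -9015/4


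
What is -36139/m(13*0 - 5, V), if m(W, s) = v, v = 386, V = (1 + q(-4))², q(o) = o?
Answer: -36139/386 ≈ -93.624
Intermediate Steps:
V = 9 (V = (1 - 4)² = (-3)² = 9)
m(W, s) = 386
-36139/m(13*0 - 5, V) = -36139/386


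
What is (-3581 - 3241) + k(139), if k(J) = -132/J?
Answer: -948390/139 ≈ -6823.0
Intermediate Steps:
(-3581 - 3241) + k(139) = (-3581 - 3241) - 132/139 = -6822 - 132*1/139 = -6822 - 132/139 = -948390/139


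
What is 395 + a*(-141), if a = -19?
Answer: 3074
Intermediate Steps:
395 + a*(-141) = 395 - 19*(-141) = 395 + 2679 = 3074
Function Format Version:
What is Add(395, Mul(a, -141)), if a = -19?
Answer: 3074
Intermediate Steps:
Add(395, Mul(a, -141)) = Add(395, Mul(-19, -141)) = Add(395, 2679) = 3074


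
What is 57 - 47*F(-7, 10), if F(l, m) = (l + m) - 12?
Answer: 480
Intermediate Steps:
F(l, m) = -12 + l + m
57 - 47*F(-7, 10) = 57 - 47*(-12 - 7 + 10) = 57 - 47*(-9) = 57 + 423 = 480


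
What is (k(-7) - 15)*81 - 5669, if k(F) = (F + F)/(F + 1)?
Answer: -6695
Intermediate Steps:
k(F) = 2*F/(1 + F) (k(F) = (2*F)/(1 + F) = 2*F/(1 + F))
(k(-7) - 15)*81 - 5669 = (2*(-7)/(1 - 7) - 15)*81 - 5669 = (2*(-7)/(-6) - 15)*81 - 5669 = (2*(-7)*(-⅙) - 15)*81 - 5669 = (7/3 - 15)*81 - 5669 = -38/3*81 - 5669 = -1026 - 5669 = -6695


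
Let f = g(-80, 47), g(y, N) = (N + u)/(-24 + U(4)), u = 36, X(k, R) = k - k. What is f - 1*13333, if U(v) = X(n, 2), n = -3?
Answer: -320075/24 ≈ -13336.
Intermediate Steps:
X(k, R) = 0
U(v) = 0
g(y, N) = -3/2 - N/24 (g(y, N) = (N + 36)/(-24 + 0) = (36 + N)/(-24) = (36 + N)*(-1/24) = -3/2 - N/24)
f = -83/24 (f = -3/2 - 1/24*47 = -3/2 - 47/24 = -83/24 ≈ -3.4583)
f - 1*13333 = -83/24 - 1*13333 = -83/24 - 13333 = -320075/24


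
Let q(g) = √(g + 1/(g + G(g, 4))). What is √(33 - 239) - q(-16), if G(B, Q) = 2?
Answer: I*(√206 - 15*√14/14) ≈ 10.344*I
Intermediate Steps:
q(g) = √(g + 1/(2 + g)) (q(g) = √(g + 1/(g + 2)) = √(g + 1/(2 + g)))
√(33 - 239) - q(-16) = √(33 - 239) - √((1 - 16*(2 - 16))/(2 - 16)) = √(-206) - √((1 - 16*(-14))/(-14)) = I*√206 - √(-(1 + 224)/14) = I*√206 - √(-1/14*225) = I*√206 - √(-225/14) = I*√206 - 15*I*√14/14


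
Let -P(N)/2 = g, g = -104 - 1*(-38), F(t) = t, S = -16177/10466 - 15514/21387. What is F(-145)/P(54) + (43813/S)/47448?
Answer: -5546207734293/3685007569727 ≈ -1.5051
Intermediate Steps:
S = -508347023/223836342 (S = -16177*1/10466 - 15514*1/21387 = -16177/10466 - 15514/21387 = -508347023/223836342 ≈ -2.2711)
g = -66 (g = -104 + 38 = -66)
P(N) = 132 (P(N) = -2*(-66) = 132)
F(-145)/P(54) + (43813/S)/47448 = -145/132 + (43813/(-508347023/223836342))/47448 = -145*1/132 + (43813*(-223836342/508347023))*(1/47448) = -145/132 - 9806941652046/508347023*1/47448 = -145/132 - 1634490275341/4020008257884 = -5546207734293/3685007569727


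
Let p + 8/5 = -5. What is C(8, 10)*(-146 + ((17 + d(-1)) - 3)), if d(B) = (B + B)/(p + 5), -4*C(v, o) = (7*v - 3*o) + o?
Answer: 4707/4 ≈ 1176.8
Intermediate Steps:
p = -33/5 (p = -8/5 - 5 = -33/5 ≈ -6.6000)
C(v, o) = o/2 - 7*v/4 (C(v, o) = -((7*v - 3*o) + o)/4 = -((-3*o + 7*v) + o)/4 = -(-2*o + 7*v)/4 = o/2 - 7*v/4)
d(B) = -5*B/4 (d(B) = (B + B)/(-33/5 + 5) = (2*B)/(-8/5) = (2*B)*(-5/8) = -5*B/4)
C(8, 10)*(-146 + ((17 + d(-1)) - 3)) = ((1/2)*10 - 7/4*8)*(-146 + ((17 - 5/4*(-1)) - 3)) = (5 - 14)*(-146 + ((17 + 5/4) - 3)) = -9*(-146 + (73/4 - 3)) = -9*(-146 + 61/4) = -9*(-523/4) = 4707/4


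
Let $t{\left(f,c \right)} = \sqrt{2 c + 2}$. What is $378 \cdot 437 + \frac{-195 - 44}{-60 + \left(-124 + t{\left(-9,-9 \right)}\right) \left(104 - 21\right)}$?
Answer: $\frac{1107511661371}{6704633} + \frac{19837 i}{26818532} \approx 1.6519 \cdot 10^{5} + 0.00073968 i$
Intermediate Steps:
$t{\left(f,c \right)} = \sqrt{2 + 2 c}$
$378 \cdot 437 + \frac{-195 - 44}{-60 + \left(-124 + t{\left(-9,-9 \right)}\right) \left(104 - 21\right)} = 378 \cdot 437 + \frac{-195 - 44}{-60 + \left(-124 + \sqrt{2 + 2 \left(-9\right)}\right) \left(104 - 21\right)} = 165186 - \frac{239}{-60 + \left(-124 + \sqrt{2 - 18}\right) 83} = 165186 - \frac{239}{-60 + \left(-124 + \sqrt{-16}\right) 83} = 165186 - \frac{239}{-60 + \left(-124 + 4 i\right) 83} = 165186 - \frac{239}{-60 - \left(10292 - 332 i\right)} = 165186 - \frac{239}{-10352 + 332 i} = 165186 - 239 \frac{-10352 - 332 i}{107274128} = 165186 - \frac{239 \left(-10352 - 332 i\right)}{107274128}$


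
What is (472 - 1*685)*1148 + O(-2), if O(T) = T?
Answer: -244526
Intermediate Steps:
(472 - 1*685)*1148 + O(-2) = (472 - 1*685)*1148 - 2 = (472 - 685)*1148 - 2 = -213*1148 - 2 = -244524 - 2 = -244526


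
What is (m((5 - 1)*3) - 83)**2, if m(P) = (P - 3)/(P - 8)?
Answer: 104329/16 ≈ 6520.6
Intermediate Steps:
m(P) = (-3 + P)/(-8 + P)
(m((5 - 1)*3) - 83)**2 = ((-3 + (5 - 1)*3)/(-8 + (5 - 1)*3) - 83)**2 = ((-3 + 4*3)/(-8 + 4*3) - 83)**2 = ((-3 + 12)/(-8 + 12) - 83)**2 = (9/4 - 83)**2 = (-323/4)**2 = 104329/16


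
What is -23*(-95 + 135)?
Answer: -920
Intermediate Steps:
-23*(-95 + 135) = -23*40 = -920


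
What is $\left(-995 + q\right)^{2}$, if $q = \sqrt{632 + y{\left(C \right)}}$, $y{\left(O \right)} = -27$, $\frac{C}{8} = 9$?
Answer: $990630 - 21890 \sqrt{5} \approx 9.4168 \cdot 10^{5}$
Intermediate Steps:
$C = 72$ ($C = 8 \cdot 9 = 72$)
$q = 11 \sqrt{5}$ ($q = \sqrt{632 - 27} = \sqrt{605} = 11 \sqrt{5} \approx 24.597$)
$\left(-995 + q\right)^{2} = \left(-995 + 11 \sqrt{5}\right)^{2}$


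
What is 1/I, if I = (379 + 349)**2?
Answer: 1/529984 ≈ 1.8868e-6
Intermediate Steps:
I = 529984 (I = 728**2 = 529984)
1/I = 1/529984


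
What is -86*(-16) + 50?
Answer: 1426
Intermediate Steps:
-86*(-16) + 50 = 1376 + 50 = 1426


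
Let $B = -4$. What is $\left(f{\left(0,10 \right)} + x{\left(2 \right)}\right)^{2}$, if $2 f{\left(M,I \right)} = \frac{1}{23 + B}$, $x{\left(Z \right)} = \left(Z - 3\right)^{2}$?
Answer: $\frac{1521}{1444} \approx 1.0533$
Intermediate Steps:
$x{\left(Z \right)} = \left(-3 + Z\right)^{2}$
$f{\left(M,I \right)} = \frac{1}{38}$ ($f{\left(M,I \right)} = \frac{1}{2 \left(23 - 4\right)} = \frac{1}{2 \cdot 19} = \frac{1}{2} \cdot \frac{1}{19} = \frac{1}{38}$)
$\left(f{\left(0,10 \right)} + x{\left(2 \right)}\right)^{2} = \left(\frac{1}{38} + \left(-3 + 2\right)^{2}\right)^{2} = \left(\frac{1}{38} + \left(-1\right)^{2}\right)^{2} = \left(\frac{1}{38} + 1\right)^{2} = \left(\frac{39}{38}\right)^{2} = \frac{1521}{1444}$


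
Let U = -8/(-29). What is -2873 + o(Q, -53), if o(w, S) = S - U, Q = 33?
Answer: -84862/29 ≈ -2926.3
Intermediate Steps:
U = 8/29 (U = -8*(-1/29) = 8/29 ≈ 0.27586)
o(w, S) = -8/29 + S (o(w, S) = S - 1*8/29 = S - 8/29 = -8/29 + S)
-2873 + o(Q, -53) = -2873 + (-8/29 - 53) = -2873 - 1545/29 = -84862/29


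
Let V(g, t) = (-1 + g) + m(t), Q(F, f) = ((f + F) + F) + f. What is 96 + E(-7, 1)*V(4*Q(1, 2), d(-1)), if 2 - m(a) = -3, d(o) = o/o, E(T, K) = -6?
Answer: -72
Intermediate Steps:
d(o) = 1
m(a) = 5 (m(a) = 2 - 1*(-3) = 2 + 3 = 5)
Q(F, f) = 2*F + 2*f (Q(F, f) = ((F + f) + F) + f = (f + 2*F) + f = 2*F + 2*f)
V(g, t) = 4 + g (V(g, t) = (-1 + g) + 5 = 4 + g)
96 + E(-7, 1)*V(4*Q(1, 2), d(-1)) = 96 - 6*(4 + 4*(2*1 + 2*2)) = 96 - 6*(4 + 4*(2 + 4)) = 96 - 6*(4 + 4*6) = 96 - 6*(4 + 24) = 96 - 6*28 = 96 - 168 = -72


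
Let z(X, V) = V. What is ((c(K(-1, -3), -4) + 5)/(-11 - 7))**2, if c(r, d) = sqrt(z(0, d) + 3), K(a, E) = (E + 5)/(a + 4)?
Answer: (5 + I)**2/324 ≈ 0.074074 + 0.030864*I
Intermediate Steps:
K(a, E) = (5 + E)/(4 + a)
c(r, d) = sqrt(3 + d) (c(r, d) = sqrt(d + 3) = sqrt(3 + d))
((c(K(-1, -3), -4) + 5)/(-11 - 7))**2 = ((sqrt(3 - 4) + 5)/(-11 - 7))**2 = ((sqrt(-1) + 5)/(-18))**2 = ((I + 5)*(-1/18))**2 = ((5 + I)*(-1/18))**2 = (-5/18 - I/18)**2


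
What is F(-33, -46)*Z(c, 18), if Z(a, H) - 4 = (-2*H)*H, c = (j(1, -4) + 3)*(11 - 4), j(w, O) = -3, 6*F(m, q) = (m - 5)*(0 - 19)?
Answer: -232484/3 ≈ -77495.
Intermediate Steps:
F(m, q) = 95/6 - 19*m/6 (F(m, q) = ((m - 5)*(0 - 19))/6 = ((-5 + m)*(-19))/6 = (95 - 19*m)/6 = 95/6 - 19*m/6)
c = 0 (c = (-3 + 3)*(11 - 4) = 0*7 = 0)
Z(a, H) = 4 - 2*H² (Z(a, H) = 4 + (-2*H)*H = 4 - 2*H²)
F(-33, -46)*Z(c, 18) = (95/6 - 19/6*(-33))*(4 - 2*18²) = (95/6 + 209/2)*(4 - 2*324) = 361*(4 - 648)/3 = (361/3)*(-644) = -232484/3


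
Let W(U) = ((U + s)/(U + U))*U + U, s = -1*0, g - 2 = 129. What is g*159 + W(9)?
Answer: 41685/2 ≈ 20843.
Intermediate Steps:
g = 131 (g = 2 + 129 = 131)
s = 0
W(U) = 3*U/2 (W(U) = ((U + 0)/(U + U))*U + U = (U/((2*U)))*U + U = (U*(1/(2*U)))*U + U = U/2 + U = 3*U/2)
g*159 + W(9) = 131*159 + (3/2)*9 = 20829 + 27/2 = 41685/2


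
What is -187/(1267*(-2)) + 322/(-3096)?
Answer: -59249/1961316 ≈ -0.030209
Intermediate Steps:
-187/(1267*(-2)) + 322/(-3096) = -187/(-2534) + 322*(-1/3096) = -187*(-1/2534) - 161/1548 = 187/2534 - 161/1548 = -59249/1961316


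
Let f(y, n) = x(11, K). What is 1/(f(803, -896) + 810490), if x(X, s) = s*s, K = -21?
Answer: 1/810931 ≈ 1.2332e-6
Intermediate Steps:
x(X, s) = s**2
f(y, n) = 441 (f(y, n) = (-21)**2 = 441)
1/(f(803, -896) + 810490) = 1/(441 + 810490) = 1/810931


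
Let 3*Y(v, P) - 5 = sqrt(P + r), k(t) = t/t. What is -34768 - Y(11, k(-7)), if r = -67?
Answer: -104309/3 - I*sqrt(66)/3 ≈ -34770.0 - 2.708*I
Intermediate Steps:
k(t) = 1
Y(v, P) = 5/3 + sqrt(-67 + P)/3 (Y(v, P) = 5/3 + sqrt(P - 67)/3 = 5/3 + sqrt(-67 + P)/3)
-34768 - Y(11, k(-7)) = -34768 - (5/3 + sqrt(-67 + 1)/3) = -34768 - (5/3 + sqrt(-66)/3) = -34768 - (5/3 + (I*sqrt(66))/3) = -34768 - (5/3 + I*sqrt(66)/3) = -34768 + (-5/3 - I*sqrt(66)/3) = -104309/3 - I*sqrt(66)/3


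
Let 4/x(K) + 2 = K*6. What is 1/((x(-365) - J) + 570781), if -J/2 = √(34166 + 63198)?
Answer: 171407816876/97836207856317545 - 1201216*√24341/97836207856317545 ≈ 1.7501e-6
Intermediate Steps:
J = -4*√24341 (J = -2*√(34166 + 63198) = -4*√24341 ≈ -624.06)
x(K) = 4/(-2 + 6*K) (x(K) = 4/(-2 + K*6) = 4/(-2 + 6*K))
1/((x(-365) - J) + 570781) = 1/((2/(-1 + 3*(-365)) - (-4)*√24341) + 570781) = 1/((2/(-1 - 1095) + 4*√24341) + 570781) = 1/((2/(-1096) + 4*√24341) + 570781) = 1/((2*(-1/1096) + 4*√24341) + 570781) = 1/((-1/548 + 4*√24341) + 570781) = 1/(312787987/548 + 4*√24341)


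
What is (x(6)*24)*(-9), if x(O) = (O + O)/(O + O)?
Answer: -216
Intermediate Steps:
x(O) = 1 (x(O) = (2*O)/((2*O)) = (2*O)*(1/(2*O)) = 1)
(x(6)*24)*(-9) = (1*24)*(-9) = 24*(-9) = -216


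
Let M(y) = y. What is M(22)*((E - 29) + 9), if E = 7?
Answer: -286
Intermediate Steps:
M(22)*((E - 29) + 9) = 22*((7 - 29) + 9) = 22*(-22 + 9) = 22*(-13) = -286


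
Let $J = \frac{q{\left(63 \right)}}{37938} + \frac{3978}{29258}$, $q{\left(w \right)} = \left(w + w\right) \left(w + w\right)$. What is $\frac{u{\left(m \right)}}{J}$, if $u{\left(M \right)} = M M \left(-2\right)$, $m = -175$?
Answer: $- \frac{5665573978750}{51284781} \approx -1.1047 \cdot 10^{5}$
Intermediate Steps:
$q{\left(w \right)} = 4 w^{2}$ ($q{\left(w \right)} = 2 w 2 w = 4 w^{2}$)
$u{\left(M \right)} = - 2 M^{2}$ ($u{\left(M \right)} = M^{2} \left(-2\right) = - 2 M^{2}$)
$J = \frac{51284781}{92499167}$ ($J = \frac{4 \cdot 63^{2}}{37938} + \frac{3978}{29258} = 4 \cdot 3969 \cdot \frac{1}{37938} + 3978 \cdot \frac{1}{29258} = 15876 \cdot \frac{1}{37938} + \frac{1989}{14629} = \frac{2646}{6323} + \frac{1989}{14629} = \frac{51284781}{92499167} \approx 0.55443$)
$\frac{u{\left(m \right)}}{J} = \frac{\left(-2\right) \left(-175\right)^{2}}{\frac{51284781}{92499167}} = \left(-2\right) 30625 \cdot \frac{92499167}{51284781} = \left(-61250\right) \frac{92499167}{51284781} = - \frac{5665573978750}{51284781}$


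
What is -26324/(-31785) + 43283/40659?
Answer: 815352557/430782105 ≈ 1.8927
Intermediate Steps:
-26324/(-31785) + 43283/40659 = -26324*(-1/31785) + 43283*(1/40659) = 26324/31785 + 43283/40659 = 815352557/430782105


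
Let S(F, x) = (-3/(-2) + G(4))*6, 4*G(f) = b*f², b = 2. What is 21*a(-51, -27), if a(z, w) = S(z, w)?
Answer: 1197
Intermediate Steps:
G(f) = f²/2 (G(f) = (2*f²)/4 = f²/2)
S(F, x) = 57 (S(F, x) = (-3/(-2) + (½)*4²)*6 = (-3*(-½) + (½)*16)*6 = (3/2 + 8)*6 = (19/2)*6 = 57)
a(z, w) = 57
21*a(-51, -27) = 21*57 = 1197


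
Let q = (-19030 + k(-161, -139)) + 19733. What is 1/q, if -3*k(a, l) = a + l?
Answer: 1/803 ≈ 0.0012453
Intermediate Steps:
k(a, l) = -a/3 - l/3 (k(a, l) = -(a + l)/3 = -a/3 - l/3)
q = 803 (q = (-19030 + (-⅓*(-161) - ⅓*(-139))) + 19733 = (-19030 + (161/3 + 139/3)) + 19733 = (-19030 + 100) + 19733 = -18930 + 19733 = 803)
1/q = 1/803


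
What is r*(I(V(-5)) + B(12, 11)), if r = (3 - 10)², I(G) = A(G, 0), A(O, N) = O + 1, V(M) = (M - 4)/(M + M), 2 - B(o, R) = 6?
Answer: -1029/10 ≈ -102.90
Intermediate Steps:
B(o, R) = -4 (B(o, R) = 2 - 1*6 = 2 - 6 = -4)
V(M) = (-4 + M)/(2*M) (V(M) = (-4 + M)/((2*M)) = (-4 + M)*(1/(2*M)) = (-4 + M)/(2*M))
A(O, N) = 1 + O
I(G) = 1 + G
r = 49 (r = (-7)² = 49)
r*(I(V(-5)) + B(12, 11)) = 49*((1 + (½)*(-4 - 5)/(-5)) - 4) = 49*((1 + (½)*(-⅕)*(-9)) - 4) = 49*((1 + 9/10) - 4) = 49*(19/10 - 4) = 49*(-21/10) = -1029/10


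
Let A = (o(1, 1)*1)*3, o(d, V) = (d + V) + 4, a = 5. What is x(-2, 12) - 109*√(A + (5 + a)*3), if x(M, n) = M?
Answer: -2 - 436*√3 ≈ -757.17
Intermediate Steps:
o(d, V) = 4 + V + d (o(d, V) = (V + d) + 4 = 4 + V + d)
A = 18 (A = ((4 + 1 + 1)*1)*3 = (6*1)*3 = 6*3 = 18)
x(-2, 12) - 109*√(A + (5 + a)*3) = -2 - 109*√(18 + (5 + 5)*3) = -2 - 109*√(18 + 10*3) = -2 - 109*√(18 + 30) = -2 - 436*√3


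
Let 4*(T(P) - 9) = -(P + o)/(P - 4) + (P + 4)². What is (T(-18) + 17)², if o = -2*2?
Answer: 89401/16 ≈ 5587.6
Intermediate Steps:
o = -4
T(P) = 35/4 + (4 + P)²/4 (T(P) = 9 + (-(P - 4)/(P - 4) + (P + 4)²)/4 = 9 + (-(-4 + P)/(-4 + P) + (4 + P)²)/4 = 9 + (-1*1 + (4 + P)²)/4 = 9 + (-1 + (4 + P)²)/4 = 9 + (-¼ + (4 + P)²/4) = 35/4 + (4 + P)²/4)
(T(-18) + 17)² = ((51/4 + 2*(-18) + (¼)*(-18)²) + 17)² = ((51/4 - 36 + (¼)*324) + 17)² = ((51/4 - 36 + 81) + 17)² = (231/4 + 17)² = (299/4)² = 89401/16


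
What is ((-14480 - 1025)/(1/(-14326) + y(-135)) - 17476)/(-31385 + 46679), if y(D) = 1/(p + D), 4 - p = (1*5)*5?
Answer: 661506824/4259379 ≈ 155.31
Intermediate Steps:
p = -21 (p = 4 - 1*5*5 = 4 - 5*5 = 4 - 1*25 = 4 - 25 = -21)
y(D) = 1/(-21 + D)
((-14480 - 1025)/(1/(-14326) + y(-135)) - 17476)/(-31385 + 46679) = ((-14480 - 1025)/(1/(-14326) + 1/(-21 - 135)) - 17476)/(-31385 + 46679) = (-15505/(-1/14326 + 1/(-156)) - 17476)/15294 = (-15505/(-1/14326 - 1/156) - 17476)*(1/15294) = (-15505/(-557/85956) - 17476)*(1/15294) = (-15505*(-85956/557) - 17476)*(1/15294) = (1332747780/557 - 17476)*(1/15294) = (1323013648/557)*(1/15294) = 661506824/4259379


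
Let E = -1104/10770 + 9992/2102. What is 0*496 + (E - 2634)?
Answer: -4960385094/1886545 ≈ -2629.3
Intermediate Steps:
E = 8774436/1886545 (E = -1104*1/10770 + 9992*(1/2102) = -184/1795 + 4996/1051 = 8774436/1886545 ≈ 4.6511)
0*496 + (E - 2634) = 0*496 + (8774436/1886545 - 2634) = 0 - 4960385094/1886545 = -4960385094/1886545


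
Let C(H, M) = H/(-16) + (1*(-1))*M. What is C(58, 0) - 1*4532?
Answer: -36285/8 ≈ -4535.6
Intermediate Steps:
C(H, M) = -M - H/16 (C(H, M) = -H/16 - M = -M - H/16)
C(58, 0) - 1*4532 = (-1*0 - 1/16*58) - 1*4532 = (0 - 29/8) - 4532 = -29/8 - 4532 = -36285/8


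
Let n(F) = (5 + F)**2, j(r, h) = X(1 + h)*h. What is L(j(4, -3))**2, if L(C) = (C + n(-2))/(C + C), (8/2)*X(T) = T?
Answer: 49/4 ≈ 12.250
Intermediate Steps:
X(T) = T/4
j(r, h) = h*(1/4 + h/4) (j(r, h) = ((1 + h)/4)*h = (1/4 + h/4)*h = h*(1/4 + h/4))
L(C) = (9 + C)/(2*C) (L(C) = (C + (5 - 2)**2)/(C + C) = (C + 3**2)/((2*C)) = (C + 9)*(1/(2*C)) = (9 + C)*(1/(2*C)) = (9 + C)/(2*C))
L(j(4, -3))**2 = ((9 + (1/4)*(-3)*(1 - 3))/(2*(((1/4)*(-3)*(1 - 3)))))**2 = ((9 + (1/4)*(-3)*(-2))/(2*(((1/4)*(-3)*(-2)))))**2 = ((9 + 3/2)/(2*(3/2)))**2 = ((1/2)*(2/3)*(21/2))**2 = (7/2)**2 = 49/4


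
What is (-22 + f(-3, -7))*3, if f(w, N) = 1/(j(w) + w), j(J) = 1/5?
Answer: -939/14 ≈ -67.071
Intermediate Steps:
j(J) = 1/5
f(w, N) = 1/(1/5 + w)
(-22 + f(-3, -7))*3 = (-22 + 5/(1 + 5*(-3)))*3 = (-22 + 5/(1 - 15))*3 = (-22 + 5/(-14))*3 = (-22 + 5*(-1/14))*3 = (-22 - 5/14)*3 = -313/14*3 = -939/14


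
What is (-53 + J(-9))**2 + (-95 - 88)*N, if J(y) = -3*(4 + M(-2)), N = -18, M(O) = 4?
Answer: 9223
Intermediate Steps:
J(y) = -24 (J(y) = -3*(4 + 4) = -3*8 = -24)
(-53 + J(-9))**2 + (-95 - 88)*N = (-53 - 24)**2 + (-95 - 88)*(-18) = (-77)**2 - 183*(-18) = 5929 + 3294 = 9223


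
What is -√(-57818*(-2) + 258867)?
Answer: -√374503 ≈ -611.97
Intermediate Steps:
-√(-57818*(-2) + 258867) = -√(115636 + 258867) = -√374503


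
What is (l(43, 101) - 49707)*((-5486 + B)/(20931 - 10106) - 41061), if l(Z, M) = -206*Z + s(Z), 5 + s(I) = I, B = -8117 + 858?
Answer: 5203027708578/2165 ≈ 2.4032e+9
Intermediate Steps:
B = -7259
s(I) = -5 + I
l(Z, M) = -5 - 205*Z (l(Z, M) = -206*Z + (-5 + Z) = -5 - 205*Z)
(l(43, 101) - 49707)*((-5486 + B)/(20931 - 10106) - 41061) = ((-5 - 205*43) - 49707)*((-5486 - 7259)/(20931 - 10106) - 41061) = ((-5 - 8815) - 49707)*(-12745/10825 - 41061) = (-8820 - 49707)*(-12745*1/10825 - 41061) = -58527*(-2549/2165 - 41061) = -58527*(-88899614/2165) = 5203027708578/2165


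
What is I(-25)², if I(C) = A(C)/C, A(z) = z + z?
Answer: 4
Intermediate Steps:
A(z) = 2*z
I(C) = 2 (I(C) = (2*C)/C = 2)
I(-25)² = 2² = 4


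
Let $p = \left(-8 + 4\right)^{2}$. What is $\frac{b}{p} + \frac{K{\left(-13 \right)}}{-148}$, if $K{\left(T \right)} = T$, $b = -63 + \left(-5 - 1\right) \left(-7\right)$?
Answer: $- \frac{725}{592} \approx -1.2247$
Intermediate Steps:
$p = 16$ ($p = \left(-4\right)^{2} = 16$)
$b = -21$ ($b = -63 - -42 = -63 + 42 = -21$)
$\frac{b}{p} + \frac{K{\left(-13 \right)}}{-148} = - \frac{21}{16} - \frac{13}{-148} = \left(-21\right) \frac{1}{16} - - \frac{13}{148} = - \frac{21}{16} + \frac{13}{148} = - \frac{725}{592}$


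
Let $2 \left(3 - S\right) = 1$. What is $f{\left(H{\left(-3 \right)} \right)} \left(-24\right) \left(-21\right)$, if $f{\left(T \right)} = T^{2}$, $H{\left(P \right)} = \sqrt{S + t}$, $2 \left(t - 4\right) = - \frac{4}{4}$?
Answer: $3024$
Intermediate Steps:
$S = \frac{5}{2}$ ($S = 3 - \frac{1}{2} = \frac{5}{2} \approx 2.5$)
$t = \frac{7}{2}$ ($t = 4 + \frac{\left(-4\right) \frac{1}{4}}{2} = 4 + \frac{1}{2} \left(-1\right) = 4 - \frac{1}{2} = \frac{7}{2} \approx 3.5$)
$H{\left(P \right)} = \sqrt{6}$ ($H{\left(P \right)} = \sqrt{\frac{5}{2} + \frac{7}{2}} = \sqrt{6}$)
$f{\left(H{\left(-3 \right)} \right)} \left(-24\right) \left(-21\right) = \left(\sqrt{6}\right)^{2} \left(-24\right) \left(-21\right) = 6 \left(-24\right) \left(-21\right) = \left(-144\right) \left(-21\right) = 3024$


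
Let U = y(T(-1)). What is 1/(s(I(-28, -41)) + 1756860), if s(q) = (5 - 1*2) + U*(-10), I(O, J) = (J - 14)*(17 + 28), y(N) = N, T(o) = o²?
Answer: 1/1756853 ≈ 5.6920e-7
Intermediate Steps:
U = 1 (U = (-1)² = 1)
I(O, J) = -630 + 45*J (I(O, J) = (-14 + J)*45 = -630 + 45*J)
s(q) = -7 (s(q) = (5 - 1*2) + 1*(-10) = (5 - 2) - 10 = 3 - 10 = -7)
1/(s(I(-28, -41)) + 1756860) = 1/(-7 + 1756860) = 1/1756853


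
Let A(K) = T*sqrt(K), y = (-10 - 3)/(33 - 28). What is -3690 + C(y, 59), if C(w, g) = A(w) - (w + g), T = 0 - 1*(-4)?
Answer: -18732/5 + 4*I*sqrt(65)/5 ≈ -3746.4 + 6.4498*I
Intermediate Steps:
T = 4 (T = 0 + 4 = 4)
y = -13/5 ≈ -2.6000
A(K) = 4*sqrt(K)
C(w, g) = -g - w + 4*sqrt(w) (C(w, g) = 4*sqrt(w) - (w + g) = 4*sqrt(w) - (g + w) = 4*sqrt(w) + (-g - w) = -g - w + 4*sqrt(w))
-3690 + C(y, 59) = -3690 + (-1*59 - 1*(-13/5) + 4*sqrt(-13/5)) = -3690 + (-59 + 13/5 + 4*(I*sqrt(65)/5)) = -3690 + (-59 + 13/5 + 4*I*sqrt(65)/5) = -3690 + (-282/5 + 4*I*sqrt(65)/5) = -18732/5 + 4*I*sqrt(65)/5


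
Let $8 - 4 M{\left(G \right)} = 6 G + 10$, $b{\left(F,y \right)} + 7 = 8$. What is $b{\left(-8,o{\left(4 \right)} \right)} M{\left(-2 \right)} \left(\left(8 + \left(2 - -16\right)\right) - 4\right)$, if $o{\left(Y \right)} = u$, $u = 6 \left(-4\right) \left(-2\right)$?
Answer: $55$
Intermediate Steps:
$u = 48$ ($u = \left(-24\right) \left(-2\right) = 48$)
$o{\left(Y \right)} = 48$
$b{\left(F,y \right)} = 1$ ($b{\left(F,y \right)} = -7 + 8 = 1$)
$M{\left(G \right)} = - \frac{1}{2} - \frac{3 G}{2}$ ($M{\left(G \right)} = 2 - \frac{6 G + 10}{4} = 2 - \frac{10 + 6 G}{4} = 2 - \left(\frac{5}{2} + \frac{3 G}{2}\right) = - \frac{1}{2} - \frac{3 G}{2}$)
$b{\left(-8,o{\left(4 \right)} \right)} M{\left(-2 \right)} \left(\left(8 + \left(2 - -16\right)\right) - 4\right) = 1 \left(- \frac{1}{2} - -3\right) \left(\left(8 + \left(2 - -16\right)\right) - 4\right) = 1 \left(- \frac{1}{2} + 3\right) \left(\left(8 + \left(2 + 16\right)\right) - 4\right) = 1 \cdot \frac{5}{2} \left(\left(8 + 18\right) - 4\right) = \frac{5 \left(26 - 4\right)}{2} = \frac{5}{2} \cdot 22 = 55$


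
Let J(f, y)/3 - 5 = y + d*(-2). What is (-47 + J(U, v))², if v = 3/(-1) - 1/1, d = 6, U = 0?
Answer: 6400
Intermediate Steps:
v = -4 (v = 3*(-1) - 1*1 = -3 - 1 = -4)
J(f, y) = -21 + 3*y (J(f, y) = 15 + 3*(y + 6*(-2)) = 15 + 3*(y - 12) = 15 + 3*(-12 + y) = 15 + (-36 + 3*y) = -21 + 3*y)
(-47 + J(U, v))² = (-47 + (-21 + 3*(-4)))² = (-47 + (-21 - 12))² = (-47 - 33)² = (-80)² = 6400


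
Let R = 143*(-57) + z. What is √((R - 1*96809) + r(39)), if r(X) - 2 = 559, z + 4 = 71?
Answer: 2*I*√26083 ≈ 323.0*I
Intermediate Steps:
z = 67 (z = -4 + 71 = 67)
r(X) = 561 (r(X) = 2 + 559 = 561)
R = -8084 (R = 143*(-57) + 67 = -8151 + 67 = -8084)
√((R - 1*96809) + r(39)) = √((-8084 - 1*96809) + 561) = √((-8084 - 96809) + 561) = √(-104893 + 561) = √(-104332) = 2*I*√26083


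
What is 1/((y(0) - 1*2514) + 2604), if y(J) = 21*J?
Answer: 1/90 ≈ 0.011111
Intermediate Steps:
1/((y(0) - 1*2514) + 2604) = 1/((21*0 - 1*2514) + 2604) = 1/((0 - 2514) + 2604) = 1/(-2514 + 2604) = 1/90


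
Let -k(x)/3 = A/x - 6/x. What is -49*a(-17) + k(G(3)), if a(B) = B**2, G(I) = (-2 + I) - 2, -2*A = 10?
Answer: -14194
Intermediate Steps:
A = -5 (A = -1/2*10 = -5)
G(I) = -4 + I
k(x) = 33/x (k(x) = -3*(-5/x - 6/x) = -(-33)/x = 33/x)
-49*a(-17) + k(G(3)) = -49*(-17)**2 + 33/(-4 + 3) = -49*289 + 33/(-1) = -14161 + 33*(-1) = -14161 - 33 = -14194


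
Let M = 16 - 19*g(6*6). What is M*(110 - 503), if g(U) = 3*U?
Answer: 800148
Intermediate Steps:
M = -2036 (M = 16 - 57*6*6 = 16 - 57*36 = 16 - 19*108 = 16 - 2052 = -2036)
M*(110 - 503) = -2036*(110 - 503) = -2036*(-393) = 800148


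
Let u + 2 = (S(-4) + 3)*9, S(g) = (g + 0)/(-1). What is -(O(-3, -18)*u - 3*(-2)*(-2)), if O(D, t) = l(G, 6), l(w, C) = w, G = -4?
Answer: 256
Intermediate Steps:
O(D, t) = -4
S(g) = -g (S(g) = g*(-1) = -g)
u = 61 (u = -2 + (-1*(-4) + 3)*9 = -2 + (4 + 3)*9 = -2 + 7*9 = -2 + 63 = 61)
-(O(-3, -18)*u - 3*(-2)*(-2)) = -(-4*61 - 3*(-2)*(-2)) = -(-244 + 6*(-2)) = -(-244 - 12) = -1*(-256) = 256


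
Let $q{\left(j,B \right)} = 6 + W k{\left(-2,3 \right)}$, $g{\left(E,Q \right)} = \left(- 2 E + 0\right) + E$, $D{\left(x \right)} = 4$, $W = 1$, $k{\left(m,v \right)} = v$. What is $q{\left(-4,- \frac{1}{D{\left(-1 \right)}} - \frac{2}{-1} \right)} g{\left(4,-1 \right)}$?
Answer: $-36$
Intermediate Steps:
$g{\left(E,Q \right)} = - E$ ($g{\left(E,Q \right)} = - 2 E + E = - E$)
$q{\left(j,B \right)} = 9$ ($q{\left(j,B \right)} = 6 + 1 \cdot 3 = 6 + 3 = 9$)
$q{\left(-4,- \frac{1}{D{\left(-1 \right)}} - \frac{2}{-1} \right)} g{\left(4,-1 \right)} = 9 \left(\left(-1\right) 4\right) = 9 \left(-4\right) = -36$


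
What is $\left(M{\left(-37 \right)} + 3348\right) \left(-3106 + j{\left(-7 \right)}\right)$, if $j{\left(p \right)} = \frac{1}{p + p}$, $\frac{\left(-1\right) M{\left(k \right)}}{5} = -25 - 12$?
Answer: $- \frac{153632505}{14} \approx -1.0974 \cdot 10^{7}$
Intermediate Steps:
$M{\left(k \right)} = 185$ ($M{\left(k \right)} = - 5 \left(-25 - 12\right) = \left(-5\right) \left(-37\right) = 185$)
$j{\left(p \right)} = \frac{1}{2 p}$
$\left(M{\left(-37 \right)} + 3348\right) \left(-3106 + j{\left(-7 \right)}\right) = \left(185 + 3348\right) \left(-3106 + \frac{1}{2 \left(-7\right)}\right) = 3533 \left(-3106 + \frac{1}{2} \left(- \frac{1}{7}\right)\right) = 3533 \left(-3106 - \frac{1}{14}\right) = 3533 \left(- \frac{43485}{14}\right) = - \frac{153632505}{14}$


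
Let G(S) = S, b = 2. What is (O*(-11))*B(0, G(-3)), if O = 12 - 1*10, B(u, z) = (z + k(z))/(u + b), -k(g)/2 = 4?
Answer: 121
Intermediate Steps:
k(g) = -8 (k(g) = -2*4 = -8)
B(u, z) = (-8 + z)/(2 + u) (B(u, z) = (z - 8)/(u + 2) = (-8 + z)/(2 + u))
O = 2 (O = 12 - 10 = 2)
(O*(-11))*B(0, G(-3)) = (2*(-11))*((-8 - 3)/(2 + 0)) = -22*(-11)/2 = -11*(-11) = -22*(-11/2) = 121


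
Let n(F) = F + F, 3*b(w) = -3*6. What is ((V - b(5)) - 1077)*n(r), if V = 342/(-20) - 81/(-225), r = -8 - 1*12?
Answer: 217548/5 ≈ 43510.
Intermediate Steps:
r = -20 (r = -8 - 12 = -20)
b(w) = -6 (b(w) = (-3*6)/3 = (⅓)*(-18) = -6)
n(F) = 2*F
V = -837/50 (V = 342*(-1/20) - 81*(-1/225) = -171/10 + 9/25 = -837/50 ≈ -16.740)
((V - b(5)) - 1077)*n(r) = ((-837/50 - 1*(-6)) - 1077)*(2*(-20)) = ((-837/50 + 6) - 1077)*(-40) = (-537/50 - 1077)*(-40) = -54387/50*(-40) = 217548/5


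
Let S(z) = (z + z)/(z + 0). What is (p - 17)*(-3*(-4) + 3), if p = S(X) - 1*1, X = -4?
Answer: -240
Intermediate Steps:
S(z) = 2 (S(z) = (2*z)/z = 2)
p = 1 (p = 2 - 1*1 = 2 - 1 = 1)
(p - 17)*(-3*(-4) + 3) = (1 - 17)*(-3*(-4) + 3) = -16*(12 + 3) = -16*15 = -240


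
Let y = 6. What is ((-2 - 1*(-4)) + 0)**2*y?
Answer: 24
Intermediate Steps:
((-2 - 1*(-4)) + 0)**2*y = ((-2 - 1*(-4)) + 0)**2*6 = ((-2 + 4) + 0)**2*6 = (2 + 0)**2*6 = 2**2*6 = 4*6 = 24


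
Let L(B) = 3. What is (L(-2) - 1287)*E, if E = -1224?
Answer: 1571616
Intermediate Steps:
(L(-2) - 1287)*E = (3 - 1287)*(-1224) = -1284*(-1224) = 1571616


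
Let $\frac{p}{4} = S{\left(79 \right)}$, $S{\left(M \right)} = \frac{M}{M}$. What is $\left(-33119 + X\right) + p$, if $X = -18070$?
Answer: $-51185$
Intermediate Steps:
$S{\left(M \right)} = 1$
$p = 4$ ($p = 4 \cdot 1 = 4$)
$\left(-33119 + X\right) + p = \left(-33119 - 18070\right) + 4 = -51189 + 4 = -51185$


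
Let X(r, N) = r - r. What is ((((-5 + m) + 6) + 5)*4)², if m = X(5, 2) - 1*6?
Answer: 0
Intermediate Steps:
X(r, N) = 0
m = -6 (m = 0 - 1*6 = 0 - 6 = -6)
((((-5 + m) + 6) + 5)*4)² = ((((-5 - 6) + 6) + 5)*4)² = (((-11 + 6) + 5)*4)² = ((-5 + 5)*4)² = (0*4)² = 0² = 0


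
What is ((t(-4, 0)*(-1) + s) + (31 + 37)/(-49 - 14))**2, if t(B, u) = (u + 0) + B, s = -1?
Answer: 14641/3969 ≈ 3.6888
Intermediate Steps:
t(B, u) = B + u (t(B, u) = u + B = B + u)
((t(-4, 0)*(-1) + s) + (31 + 37)/(-49 - 14))**2 = (((-4 + 0)*(-1) - 1) + (31 + 37)/(-49 - 14))**2 = ((-4*(-1) - 1) + 68/(-63))**2 = ((4 - 1) + 68*(-1/63))**2 = (3 - 68/63)**2 = (121/63)**2 = 14641/3969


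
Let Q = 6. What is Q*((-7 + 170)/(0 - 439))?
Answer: -978/439 ≈ -2.2278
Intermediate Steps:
Q*((-7 + 170)/(0 - 439)) = 6*((-7 + 170)/(0 - 439)) = 6*(163/(-439)) = 6*(163*(-1/439)) = 6*(-163/439) = -978/439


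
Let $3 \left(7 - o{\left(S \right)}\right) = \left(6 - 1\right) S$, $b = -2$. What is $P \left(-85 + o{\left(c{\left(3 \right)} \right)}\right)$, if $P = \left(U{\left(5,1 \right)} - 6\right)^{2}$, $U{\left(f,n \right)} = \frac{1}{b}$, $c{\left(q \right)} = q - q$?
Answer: $- \frac{6591}{2} \approx -3295.5$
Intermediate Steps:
$c{\left(q \right)} = 0$
$o{\left(S \right)} = 7 - \frac{5 S}{3}$ ($o{\left(S \right)} = 7 - \frac{\left(6 - 1\right) S}{3} = 7 - \frac{5 S}{3}$)
$U{\left(f,n \right)} = - \frac{1}{2}$ ($U{\left(f,n \right)} = \frac{1}{-2} = - \frac{1}{2}$)
$P = \frac{169}{4}$ ($P = \left(- \frac{1}{2} - 6\right)^{2} = \left(- \frac{13}{2}\right)^{2} = \frac{169}{4} \approx 42.25$)
$P \left(-85 + o{\left(c{\left(3 \right)} \right)}\right) = \frac{169 \left(-85 + \left(7 - 0\right)\right)}{4} = \frac{169 \left(-85 + \left(7 + 0\right)\right)}{4} = \frac{169 \left(-85 + 7\right)}{4} = \frac{169}{4} \left(-78\right) = - \frac{6591}{2}$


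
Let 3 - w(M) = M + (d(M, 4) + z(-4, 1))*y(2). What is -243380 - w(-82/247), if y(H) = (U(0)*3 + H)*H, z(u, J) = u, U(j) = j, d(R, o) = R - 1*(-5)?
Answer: -60115023/247 ≈ -2.4338e+5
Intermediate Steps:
d(R, o) = 5 + R (d(R, o) = R + 5 = 5 + R)
y(H) = H² (y(H) = (0*3 + H)*H = (0 + H)*H = H*H = H²)
w(M) = -1 - 5*M (w(M) = 3 - (M + ((5 + M) - 4)*2²) = 3 - (M + (1 + M)*4) = 3 - (M + (4 + 4*M)) = 3 - (4 + 5*M) = 3 + (-4 - 5*M) = -1 - 5*M)
-243380 - w(-82/247) = -243380 - (-1 - (-410)/247) = -243380 - (-1 - 5*(-82/247)) = -243380 - (-1 + 410/247) = -243380 - 1*163/247 = -243380 - 163/247 = -60115023/247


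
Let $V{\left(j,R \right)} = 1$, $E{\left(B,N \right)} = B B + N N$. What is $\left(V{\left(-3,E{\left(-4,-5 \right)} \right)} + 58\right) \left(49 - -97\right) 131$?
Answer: $1128434$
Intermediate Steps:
$E{\left(B,N \right)} = B^{2} + N^{2}$
$\left(V{\left(-3,E{\left(-4,-5 \right)} \right)} + 58\right) \left(49 - -97\right) 131 = \left(1 + 58\right) \left(49 - -97\right) 131 = 59 \left(49 + 97\right) 131 = 59 \cdot 146 \cdot 131 = 8614 \cdot 131 = 1128434$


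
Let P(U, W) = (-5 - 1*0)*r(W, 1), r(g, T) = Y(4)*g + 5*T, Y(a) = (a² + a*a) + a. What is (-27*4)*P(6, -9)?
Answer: -172260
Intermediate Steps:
Y(a) = a + 2*a² (Y(a) = (a² + a²) + a = 2*a² + a = a + 2*a²)
r(g, T) = 5*T + 36*g (r(g, T) = (4*(1 + 2*4))*g + 5*T = (4*(1 + 8))*g + 5*T = (4*9)*g + 5*T = 36*g + 5*T = 5*T + 36*g)
P(U, W) = -25 - 180*W (P(U, W) = (-5 - 1*0)*(5*1 + 36*W) = (-5 + 0)*(5 + 36*W) = -5*(5 + 36*W) = -25 - 180*W)
(-27*4)*P(6, -9) = (-27*4)*(-25 - 180*(-9)) = -108*(-25 + 1620) = -108*1595 = -172260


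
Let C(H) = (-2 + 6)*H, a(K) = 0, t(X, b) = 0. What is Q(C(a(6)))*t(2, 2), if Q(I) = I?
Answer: 0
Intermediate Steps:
C(H) = 4*H
Q(C(a(6)))*t(2, 2) = (4*0)*0 = 0*0 = 0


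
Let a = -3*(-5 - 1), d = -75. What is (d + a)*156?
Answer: -8892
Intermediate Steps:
a = 18 (a = -3*(-6) = 18)
(d + a)*156 = (-75 + 18)*156 = -57*156 = -8892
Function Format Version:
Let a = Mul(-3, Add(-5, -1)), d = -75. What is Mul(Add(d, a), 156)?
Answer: -8892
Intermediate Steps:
a = 18 (a = Mul(-3, -6) = 18)
Mul(Add(d, a), 156) = Mul(Add(-75, 18), 156) = Mul(-57, 156) = -8892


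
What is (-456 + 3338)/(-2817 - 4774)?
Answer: -2882/7591 ≈ -0.37966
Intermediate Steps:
(-456 + 3338)/(-2817 - 4774) = 2882/(-7591) = 2882*(-1/7591) = -2882/7591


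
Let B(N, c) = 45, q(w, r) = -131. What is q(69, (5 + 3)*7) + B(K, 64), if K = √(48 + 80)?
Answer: -86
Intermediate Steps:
K = 8*√2 (K = √128 = 8*√2 ≈ 11.314)
q(69, (5 + 3)*7) + B(K, 64) = -131 + 45 = -86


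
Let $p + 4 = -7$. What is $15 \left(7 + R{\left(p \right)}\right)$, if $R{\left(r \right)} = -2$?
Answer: $75$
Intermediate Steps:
$p = -11$ ($p = -4 - 7 = -11$)
$15 \left(7 + R{\left(p \right)}\right) = 15 \left(7 - 2\right) = 15 \cdot 5 = 75$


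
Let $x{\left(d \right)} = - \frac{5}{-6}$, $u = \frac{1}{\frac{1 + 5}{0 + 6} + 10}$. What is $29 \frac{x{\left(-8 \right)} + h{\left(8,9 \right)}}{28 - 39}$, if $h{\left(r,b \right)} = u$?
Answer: $- \frac{1769}{726} \approx -2.4366$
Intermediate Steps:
$u = \frac{1}{11}$ ($u = \frac{1}{\frac{6}{6} + 10} = \frac{1}{6 \cdot \frac{1}{6} + 10} = \frac{1}{1 + 10} = \frac{1}{11} \approx 0.090909$)
$x{\left(d \right)} = \frac{5}{6}$ ($x{\left(d \right)} = \left(-5\right) \left(- \frac{1}{6}\right) = \frac{5}{6}$)
$h{\left(r,b \right)} = \frac{1}{11}$
$29 \frac{x{\left(-8 \right)} + h{\left(8,9 \right)}}{28 - 39} = 29 \frac{\frac{5}{6} + \frac{1}{11}}{28 - 39} = 29 \frac{61}{66 \left(-11\right)} = 29 \cdot \frac{61}{66} \left(- \frac{1}{11}\right) = 29 \left(- \frac{61}{726}\right) = - \frac{1769}{726}$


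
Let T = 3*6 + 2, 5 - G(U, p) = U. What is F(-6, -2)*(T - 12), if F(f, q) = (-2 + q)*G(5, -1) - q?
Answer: 16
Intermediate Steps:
G(U, p) = 5 - U
T = 20 (T = 18 + 2 = 20)
F(f, q) = -q (F(f, q) = (-2 + q)*(5 - 1*5) - q = (-2 + q)*(5 - 5) - q = (-2 + q)*0 - q = 0 - q = -q)
F(-6, -2)*(T - 12) = (-1*(-2))*(20 - 12) = 2*8 = 16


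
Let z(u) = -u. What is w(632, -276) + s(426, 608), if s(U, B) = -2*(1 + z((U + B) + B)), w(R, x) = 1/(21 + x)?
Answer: 836909/255 ≈ 3282.0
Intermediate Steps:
s(U, B) = -2 + 2*U + 4*B (s(U, B) = -2*(1 - ((U + B) + B)) = -2*(1 - ((B + U) + B)) = -2*(1 - (U + 2*B)) = -2*(1 + (-U - 2*B)) = -2*(1 - U - 2*B) = -2 + 2*U + 4*B)
w(632, -276) + s(426, 608) = 1/(21 - 276) + (-2 + 2*426 + 4*608) = 1/(-255) + (-2 + 852 + 2432) = -1/255 + 3282 = 836909/255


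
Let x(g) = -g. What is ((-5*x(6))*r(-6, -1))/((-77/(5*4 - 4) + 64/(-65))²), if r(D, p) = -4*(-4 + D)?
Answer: 1297920000/36348841 ≈ 35.707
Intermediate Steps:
r(D, p) = 16 - 4*D
((-5*x(6))*r(-6, -1))/((-77/(5*4 - 4) + 64/(-65))²) = ((-(-5)*6)*(16 - 4*(-6)))/((-77/(5*4 - 4) + 64/(-65))²) = ((-5*(-6))*(16 + 24))/((-77/(20 - 4) + 64*(-1/65))²) = (30*40)/((-77/16 - 64/65)²) = 1200/((-77*1/16 - 64/65)²) = 1200/((-77/16 - 64/65)²) = 1200/((-6029/1040)²) = 1200/(36348841/1081600) = 1200*(1081600/36348841) = 1297920000/36348841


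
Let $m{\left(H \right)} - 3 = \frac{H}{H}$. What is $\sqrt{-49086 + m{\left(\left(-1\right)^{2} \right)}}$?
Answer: $i \sqrt{49082} \approx 221.54 i$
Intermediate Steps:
$m{\left(H \right)} = 4$ ($m{\left(H \right)} = 3 + \frac{H}{H} = 3 + 1 = 4$)
$\sqrt{-49086 + m{\left(\left(-1\right)^{2} \right)}} = \sqrt{-49086 + 4} = \sqrt{-49082} = i \sqrt{49082}$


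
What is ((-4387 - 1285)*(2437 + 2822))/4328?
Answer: -3728631/541 ≈ -6892.1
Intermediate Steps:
((-4387 - 1285)*(2437 + 2822))/4328 = -5672*5259*(1/4328) = -29829048*1/4328 = -3728631/541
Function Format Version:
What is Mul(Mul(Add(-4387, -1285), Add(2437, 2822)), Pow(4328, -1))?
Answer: Rational(-3728631, 541) ≈ -6892.1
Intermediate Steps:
Mul(Mul(Add(-4387, -1285), Add(2437, 2822)), Pow(4328, -1)) = Mul(Mul(-5672, 5259), Rational(1, 4328)) = Mul(-29829048, Rational(1, 4328)) = Rational(-3728631, 541)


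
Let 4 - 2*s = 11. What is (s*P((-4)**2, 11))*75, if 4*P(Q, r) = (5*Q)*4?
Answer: -21000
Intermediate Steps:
s = -7/2 (s = 2 - 1/2*11 = 2 - 11/2 = -7/2 ≈ -3.5000)
P(Q, r) = 5*Q (P(Q, r) = ((5*Q)*4)/4 = (20*Q)/4 = 5*Q)
(s*P((-4)**2, 11))*75 = -35*(-4)**2/2*75 = -35*16/2*75 = -7/2*80*75 = -280*75 = -21000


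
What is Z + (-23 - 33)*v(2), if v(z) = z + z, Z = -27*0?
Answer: -224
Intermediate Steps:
Z = 0
v(z) = 2*z
Z + (-23 - 33)*v(2) = 0 + (-23 - 33)*(2*2) = 0 - 56*4 = 0 - 224 = -224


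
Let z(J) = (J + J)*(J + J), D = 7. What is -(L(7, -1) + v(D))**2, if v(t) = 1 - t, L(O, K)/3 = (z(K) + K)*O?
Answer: -3249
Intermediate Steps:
z(J) = 4*J**2 (z(J) = (2*J)*(2*J) = 4*J**2)
L(O, K) = 3*O*(K + 4*K**2) (L(O, K) = 3*((4*K**2 + K)*O) = 3*((K + 4*K**2)*O) = 3*(O*(K + 4*K**2)) = 3*O*(K + 4*K**2))
-(L(7, -1) + v(D))**2 = -(3*(-1)*7*(1 + 4*(-1)) + (1 - 1*7))**2 = -(3*(-1)*7*(1 - 4) + (1 - 7))**2 = -(3*(-1)*7*(-3) - 6)**2 = -(63 - 6)**2 = -1*57**2 = -1*3249 = -3249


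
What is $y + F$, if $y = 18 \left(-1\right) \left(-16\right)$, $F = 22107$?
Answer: $22395$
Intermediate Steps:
$y = 288$ ($y = \left(-18\right) \left(-16\right) = 288$)
$y + F = 288 + 22107 = 22395$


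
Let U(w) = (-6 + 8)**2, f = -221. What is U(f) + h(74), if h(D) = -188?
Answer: -184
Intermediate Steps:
U(w) = 4 (U(w) = 2**2 = 4)
U(f) + h(74) = 4 - 188 = -184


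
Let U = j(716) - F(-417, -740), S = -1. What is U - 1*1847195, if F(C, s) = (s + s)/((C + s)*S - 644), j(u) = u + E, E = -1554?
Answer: -948039449/513 ≈ -1.8480e+6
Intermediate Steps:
j(u) = -1554 + u (j(u) = u - 1554 = -1554 + u)
F(C, s) = 2*s/(-644 - C - s) (F(C, s) = (s + s)/((C + s)*(-1) - 644) = (2*s)/((-C - s) - 644) = (2*s)/(-644 - C - s) = 2*s/(-644 - C - s))
U = -428414/513 (U = (-1554 + 716) - (-2)*(-740)/(644 - 417 - 740) = -838 - (-2)*(-740)/(-513) = -838 - (-2)*(-740)*(-1)/513 = -838 - 1*(-1480/513) = -838 + 1480/513 = -428414/513 ≈ -835.12)
U - 1*1847195 = -428414/513 - 1*1847195 = -428414/513 - 1847195 = -948039449/513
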